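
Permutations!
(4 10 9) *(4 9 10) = (10) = [0, 1, 2, 3, 4, 5, 6, 7, 8, 9, 10]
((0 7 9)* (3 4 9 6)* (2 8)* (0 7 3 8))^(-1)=(0 2 8 6 7 9 4 3)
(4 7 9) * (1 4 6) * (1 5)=[0, 4, 2, 3, 7, 1, 5, 9, 8, 6]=(1 4 7 9 6 5)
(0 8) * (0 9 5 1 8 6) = (0 6)(1 8 9 5) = [6, 8, 2, 3, 4, 1, 0, 7, 9, 5]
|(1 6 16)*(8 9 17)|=3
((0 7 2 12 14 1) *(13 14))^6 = ((0 7 2 12 13 14 1))^6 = (0 1 14 13 12 2 7)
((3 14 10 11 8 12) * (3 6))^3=((3 14 10 11 8 12 6))^3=(3 11 6 10 12 14 8)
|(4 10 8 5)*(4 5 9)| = |(4 10 8 9)| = 4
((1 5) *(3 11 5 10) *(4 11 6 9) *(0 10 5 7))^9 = ((0 10 3 6 9 4 11 7)(1 5))^9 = (0 10 3 6 9 4 11 7)(1 5)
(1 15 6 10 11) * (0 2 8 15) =[2, 0, 8, 3, 4, 5, 10, 7, 15, 9, 11, 1, 12, 13, 14, 6] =(0 2 8 15 6 10 11 1)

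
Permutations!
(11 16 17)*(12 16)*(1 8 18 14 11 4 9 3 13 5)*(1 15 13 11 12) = (1 8 18 14 12 16 17 4 9 3 11)(5 15 13) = [0, 8, 2, 11, 9, 15, 6, 7, 18, 3, 10, 1, 16, 5, 12, 13, 17, 4, 14]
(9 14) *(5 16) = [0, 1, 2, 3, 4, 16, 6, 7, 8, 14, 10, 11, 12, 13, 9, 15, 5] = (5 16)(9 14)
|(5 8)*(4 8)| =3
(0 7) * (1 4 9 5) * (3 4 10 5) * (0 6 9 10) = (0 7 6 9 3 4 10 5 1) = [7, 0, 2, 4, 10, 1, 9, 6, 8, 3, 5]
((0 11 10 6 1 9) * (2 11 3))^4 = (0 10)(1 2)(3 6)(9 11)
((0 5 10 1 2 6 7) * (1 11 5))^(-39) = (11)(0 1 2 6 7)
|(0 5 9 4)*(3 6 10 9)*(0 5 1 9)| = 8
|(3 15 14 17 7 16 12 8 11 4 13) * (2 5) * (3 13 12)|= 12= |(2 5)(3 15 14 17 7 16)(4 12 8 11)|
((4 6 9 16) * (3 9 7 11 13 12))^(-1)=((3 9 16 4 6 7 11 13 12))^(-1)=(3 12 13 11 7 6 4 16 9)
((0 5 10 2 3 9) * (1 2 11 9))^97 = (0 10 9 5 11)(1 2 3)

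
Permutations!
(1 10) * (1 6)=[0, 10, 2, 3, 4, 5, 1, 7, 8, 9, 6]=(1 10 6)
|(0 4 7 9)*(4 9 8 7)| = |(0 9)(7 8)| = 2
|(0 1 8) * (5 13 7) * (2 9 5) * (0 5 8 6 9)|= |(0 1 6 9 8 5 13 7 2)|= 9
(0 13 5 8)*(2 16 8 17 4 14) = (0 13 5 17 4 14 2 16 8) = [13, 1, 16, 3, 14, 17, 6, 7, 0, 9, 10, 11, 12, 5, 2, 15, 8, 4]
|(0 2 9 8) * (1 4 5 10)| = |(0 2 9 8)(1 4 5 10)| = 4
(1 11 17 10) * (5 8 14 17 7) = (1 11 7 5 8 14 17 10) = [0, 11, 2, 3, 4, 8, 6, 5, 14, 9, 1, 7, 12, 13, 17, 15, 16, 10]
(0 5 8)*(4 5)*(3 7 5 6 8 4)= (0 3 7 5 4 6 8)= [3, 1, 2, 7, 6, 4, 8, 5, 0]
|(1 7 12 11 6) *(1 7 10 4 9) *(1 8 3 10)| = |(3 10 4 9 8)(6 7 12 11)| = 20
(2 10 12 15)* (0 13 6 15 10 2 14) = [13, 1, 2, 3, 4, 5, 15, 7, 8, 9, 12, 11, 10, 6, 0, 14] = (0 13 6 15 14)(10 12)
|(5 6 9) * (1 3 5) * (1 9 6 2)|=|(9)(1 3 5 2)|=4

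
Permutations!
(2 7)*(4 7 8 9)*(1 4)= (1 4 7 2 8 9)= [0, 4, 8, 3, 7, 5, 6, 2, 9, 1]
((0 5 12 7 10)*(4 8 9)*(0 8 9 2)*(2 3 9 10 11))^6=(12)(3 9 4 10 8)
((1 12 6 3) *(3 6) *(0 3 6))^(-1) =(0 6 12 1 3)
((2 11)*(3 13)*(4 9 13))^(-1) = (2 11)(3 13 9 4) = ((2 11)(3 4 9 13))^(-1)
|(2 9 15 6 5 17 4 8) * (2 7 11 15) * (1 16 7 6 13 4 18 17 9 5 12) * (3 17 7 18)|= 66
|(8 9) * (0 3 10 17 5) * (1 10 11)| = 14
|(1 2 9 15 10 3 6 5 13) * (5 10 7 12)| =|(1 2 9 15 7 12 5 13)(3 6 10)| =24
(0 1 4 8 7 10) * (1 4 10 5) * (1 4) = (0 1 10)(4 8 7 5) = [1, 10, 2, 3, 8, 4, 6, 5, 7, 9, 0]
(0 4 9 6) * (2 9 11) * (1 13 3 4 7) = (0 7 1 13 3 4 11 2 9 6) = [7, 13, 9, 4, 11, 5, 0, 1, 8, 6, 10, 2, 12, 3]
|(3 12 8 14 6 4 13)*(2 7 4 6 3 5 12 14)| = |(2 7 4 13 5 12 8)(3 14)| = 14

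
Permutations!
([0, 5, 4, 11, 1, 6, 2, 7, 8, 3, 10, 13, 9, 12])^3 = [0, 2, 5, 12, 6, 4, 1, 7, 8, 13, 10, 9, 11, 3]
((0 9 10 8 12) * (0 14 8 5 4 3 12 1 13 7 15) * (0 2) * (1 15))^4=((0 9 10 5 4 3 12 14 8 15 2)(1 13 7))^4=(0 4 8 9 3 15 10 12 2 5 14)(1 13 7)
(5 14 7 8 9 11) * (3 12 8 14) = [0, 1, 2, 12, 4, 3, 6, 14, 9, 11, 10, 5, 8, 13, 7] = (3 12 8 9 11 5)(7 14)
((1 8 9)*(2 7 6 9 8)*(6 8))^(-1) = ((1 2 7 8 6 9))^(-1) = (1 9 6 8 7 2)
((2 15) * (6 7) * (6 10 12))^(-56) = (15) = ((2 15)(6 7 10 12))^(-56)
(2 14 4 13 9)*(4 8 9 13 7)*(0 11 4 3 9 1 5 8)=[11, 5, 14, 9, 7, 8, 6, 3, 1, 2, 10, 4, 12, 13, 0]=(0 11 4 7 3 9 2 14)(1 5 8)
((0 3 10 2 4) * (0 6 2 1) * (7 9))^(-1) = ((0 3 10 1)(2 4 6)(7 9))^(-1) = (0 1 10 3)(2 6 4)(7 9)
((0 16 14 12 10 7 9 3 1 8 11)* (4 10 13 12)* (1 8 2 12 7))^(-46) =(0 9 2 14 8 13 10)(1 16 3 12 4 11 7)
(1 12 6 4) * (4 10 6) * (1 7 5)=(1 12 4 7 5)(6 10)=[0, 12, 2, 3, 7, 1, 10, 5, 8, 9, 6, 11, 4]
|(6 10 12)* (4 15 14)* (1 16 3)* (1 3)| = |(1 16)(4 15 14)(6 10 12)| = 6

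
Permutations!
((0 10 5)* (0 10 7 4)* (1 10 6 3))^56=((0 7 4)(1 10 5 6 3))^56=(0 4 7)(1 10 5 6 3)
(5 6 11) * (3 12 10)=(3 12 10)(5 6 11)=[0, 1, 2, 12, 4, 6, 11, 7, 8, 9, 3, 5, 10]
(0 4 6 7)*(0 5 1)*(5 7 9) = (0 4 6 9 5 1) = [4, 0, 2, 3, 6, 1, 9, 7, 8, 5]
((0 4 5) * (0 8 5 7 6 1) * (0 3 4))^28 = (8)(1 7 3 6 4)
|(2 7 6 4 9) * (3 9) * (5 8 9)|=|(2 7 6 4 3 5 8 9)|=8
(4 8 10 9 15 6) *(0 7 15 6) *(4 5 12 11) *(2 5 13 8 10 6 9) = (0 7 15)(2 5 12 11 4 10)(6 13 8) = [7, 1, 5, 3, 10, 12, 13, 15, 6, 9, 2, 4, 11, 8, 14, 0]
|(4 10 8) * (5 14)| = 6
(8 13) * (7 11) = (7 11)(8 13) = [0, 1, 2, 3, 4, 5, 6, 11, 13, 9, 10, 7, 12, 8]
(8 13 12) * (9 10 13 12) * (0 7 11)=(0 7 11)(8 12)(9 10 13)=[7, 1, 2, 3, 4, 5, 6, 11, 12, 10, 13, 0, 8, 9]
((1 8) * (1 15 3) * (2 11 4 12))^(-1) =(1 3 15 8)(2 12 4 11)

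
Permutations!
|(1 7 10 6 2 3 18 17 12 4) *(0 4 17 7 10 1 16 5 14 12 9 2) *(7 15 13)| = |(0 4 16 5 14 12 17 9 2 3 18 15 13 7 1 10 6)| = 17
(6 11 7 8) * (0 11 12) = (0 11 7 8 6 12) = [11, 1, 2, 3, 4, 5, 12, 8, 6, 9, 10, 7, 0]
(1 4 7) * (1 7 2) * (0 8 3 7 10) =[8, 4, 1, 7, 2, 5, 6, 10, 3, 9, 0] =(0 8 3 7 10)(1 4 2)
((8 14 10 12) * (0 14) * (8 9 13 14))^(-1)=(0 8)(9 12 10 14 13)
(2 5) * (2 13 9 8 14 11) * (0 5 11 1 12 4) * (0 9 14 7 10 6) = [5, 12, 11, 3, 9, 13, 0, 10, 7, 8, 6, 2, 4, 14, 1] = (0 5 13 14 1 12 4 9 8 7 10 6)(2 11)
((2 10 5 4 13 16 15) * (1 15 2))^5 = ((1 15)(2 10 5 4 13 16))^5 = (1 15)(2 16 13 4 5 10)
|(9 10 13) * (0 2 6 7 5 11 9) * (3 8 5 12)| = |(0 2 6 7 12 3 8 5 11 9 10 13)| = 12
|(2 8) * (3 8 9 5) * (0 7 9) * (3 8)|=6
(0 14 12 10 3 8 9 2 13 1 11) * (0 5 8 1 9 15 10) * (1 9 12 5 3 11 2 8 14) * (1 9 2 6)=[9, 6, 13, 2, 4, 14, 1, 7, 15, 8, 11, 3, 0, 12, 5, 10]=(0 9 8 15 10 11 3 2 13 12)(1 6)(5 14)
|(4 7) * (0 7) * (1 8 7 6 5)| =|(0 6 5 1 8 7 4)| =7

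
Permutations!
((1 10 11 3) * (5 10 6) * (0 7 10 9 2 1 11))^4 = ((0 7 10)(1 6 5 9 2)(3 11))^4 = (11)(0 7 10)(1 2 9 5 6)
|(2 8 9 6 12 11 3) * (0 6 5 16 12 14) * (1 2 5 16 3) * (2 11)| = 30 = |(0 6 14)(1 11)(2 8 9 16 12)(3 5)|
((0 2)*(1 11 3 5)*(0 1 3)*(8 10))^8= ((0 2 1 11)(3 5)(8 10))^8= (11)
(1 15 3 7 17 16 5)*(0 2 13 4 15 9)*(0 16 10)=(0 2 13 4 15 3 7 17 10)(1 9 16 5)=[2, 9, 13, 7, 15, 1, 6, 17, 8, 16, 0, 11, 12, 4, 14, 3, 5, 10]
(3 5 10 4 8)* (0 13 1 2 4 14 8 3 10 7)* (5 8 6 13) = (0 5 7)(1 2 4 3 8 10 14 6 13) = [5, 2, 4, 8, 3, 7, 13, 0, 10, 9, 14, 11, 12, 1, 6]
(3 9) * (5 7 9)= (3 5 7 9)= [0, 1, 2, 5, 4, 7, 6, 9, 8, 3]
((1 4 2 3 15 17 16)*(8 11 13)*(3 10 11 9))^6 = (1 8)(2 3)(4 9)(10 15)(11 17)(13 16)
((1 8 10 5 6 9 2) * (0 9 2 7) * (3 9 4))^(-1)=((0 4 3 9 7)(1 8 10 5 6 2))^(-1)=(0 7 9 3 4)(1 2 6 5 10 8)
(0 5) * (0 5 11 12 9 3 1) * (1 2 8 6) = [11, 0, 8, 2, 4, 5, 1, 7, 6, 3, 10, 12, 9] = (0 11 12 9 3 2 8 6 1)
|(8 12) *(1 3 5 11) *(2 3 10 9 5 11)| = 14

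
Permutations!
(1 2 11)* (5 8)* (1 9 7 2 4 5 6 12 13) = (1 4 5 8 6 12 13)(2 11 9 7) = [0, 4, 11, 3, 5, 8, 12, 2, 6, 7, 10, 9, 13, 1]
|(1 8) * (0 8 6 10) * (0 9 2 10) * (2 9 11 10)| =4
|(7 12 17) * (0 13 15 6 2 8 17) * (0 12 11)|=|(0 13 15 6 2 8 17 7 11)|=9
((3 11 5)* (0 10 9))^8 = (0 9 10)(3 5 11)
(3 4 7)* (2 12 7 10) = (2 12 7 3 4 10) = [0, 1, 12, 4, 10, 5, 6, 3, 8, 9, 2, 11, 7]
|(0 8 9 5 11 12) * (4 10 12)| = |(0 8 9 5 11 4 10 12)| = 8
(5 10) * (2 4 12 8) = (2 4 12 8)(5 10) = [0, 1, 4, 3, 12, 10, 6, 7, 2, 9, 5, 11, 8]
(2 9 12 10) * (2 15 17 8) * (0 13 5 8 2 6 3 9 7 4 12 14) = (0 13 5 8 6 3 9 14)(2 7 4 12 10 15 17) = [13, 1, 7, 9, 12, 8, 3, 4, 6, 14, 15, 11, 10, 5, 0, 17, 16, 2]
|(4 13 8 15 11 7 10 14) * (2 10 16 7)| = |(2 10 14 4 13 8 15 11)(7 16)| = 8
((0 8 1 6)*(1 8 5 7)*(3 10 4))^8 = (0 1 5 6 7)(3 4 10)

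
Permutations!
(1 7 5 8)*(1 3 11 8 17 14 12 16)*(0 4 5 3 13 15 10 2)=(0 4 5 17 14 12 16 1 7 3 11 8 13 15 10 2)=[4, 7, 0, 11, 5, 17, 6, 3, 13, 9, 2, 8, 16, 15, 12, 10, 1, 14]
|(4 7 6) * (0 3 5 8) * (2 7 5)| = 8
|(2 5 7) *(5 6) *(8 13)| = 4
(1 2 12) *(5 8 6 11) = (1 2 12)(5 8 6 11) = [0, 2, 12, 3, 4, 8, 11, 7, 6, 9, 10, 5, 1]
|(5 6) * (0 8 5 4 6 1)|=|(0 8 5 1)(4 6)|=4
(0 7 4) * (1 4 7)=(7)(0 1 4)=[1, 4, 2, 3, 0, 5, 6, 7]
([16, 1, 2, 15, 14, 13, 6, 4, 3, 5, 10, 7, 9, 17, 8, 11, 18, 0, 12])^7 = [17, 1, 2, 3, 4, 9, 6, 7, 8, 12, 10, 11, 18, 5, 14, 15, 0, 13, 16]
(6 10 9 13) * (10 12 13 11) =(6 12 13)(9 11 10) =[0, 1, 2, 3, 4, 5, 12, 7, 8, 11, 9, 10, 13, 6]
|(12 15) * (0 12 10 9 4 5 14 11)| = |(0 12 15 10 9 4 5 14 11)| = 9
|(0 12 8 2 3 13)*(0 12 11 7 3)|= |(0 11 7 3 13 12 8 2)|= 8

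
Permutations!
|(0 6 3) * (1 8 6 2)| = 6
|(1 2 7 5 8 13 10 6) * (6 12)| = 9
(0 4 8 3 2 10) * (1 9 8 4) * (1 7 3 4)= (0 7 3 2 10)(1 9 8 4)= [7, 9, 10, 2, 1, 5, 6, 3, 4, 8, 0]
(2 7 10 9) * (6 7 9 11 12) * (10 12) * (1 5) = [0, 5, 9, 3, 4, 1, 7, 12, 8, 2, 11, 10, 6] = (1 5)(2 9)(6 7 12)(10 11)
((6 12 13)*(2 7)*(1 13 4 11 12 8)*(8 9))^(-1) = ((1 13 6 9 8)(2 7)(4 11 12))^(-1) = (1 8 9 6 13)(2 7)(4 12 11)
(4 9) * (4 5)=(4 9 5)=[0, 1, 2, 3, 9, 4, 6, 7, 8, 5]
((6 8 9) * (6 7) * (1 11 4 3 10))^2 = (1 4 10 11 3)(6 9)(7 8) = ((1 11 4 3 10)(6 8 9 7))^2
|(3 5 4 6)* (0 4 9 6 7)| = |(0 4 7)(3 5 9 6)| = 12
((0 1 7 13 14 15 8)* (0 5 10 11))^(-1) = (0 11 10 5 8 15 14 13 7 1)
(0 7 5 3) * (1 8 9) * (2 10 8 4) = (0 7 5 3)(1 4 2 10 8 9) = [7, 4, 10, 0, 2, 3, 6, 5, 9, 1, 8]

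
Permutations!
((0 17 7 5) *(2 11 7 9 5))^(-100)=(17)(2 7 11)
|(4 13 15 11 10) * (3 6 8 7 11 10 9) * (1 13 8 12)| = 12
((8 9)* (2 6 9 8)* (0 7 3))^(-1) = (0 3 7)(2 9 6)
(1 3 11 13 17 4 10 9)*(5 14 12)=(1 3 11 13 17 4 10 9)(5 14 12)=[0, 3, 2, 11, 10, 14, 6, 7, 8, 1, 9, 13, 5, 17, 12, 15, 16, 4]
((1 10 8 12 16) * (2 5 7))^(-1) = ((1 10 8 12 16)(2 5 7))^(-1) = (1 16 12 8 10)(2 7 5)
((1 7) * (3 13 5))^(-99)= ((1 7)(3 13 5))^(-99)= (13)(1 7)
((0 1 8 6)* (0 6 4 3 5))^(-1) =((0 1 8 4 3 5))^(-1) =(0 5 3 4 8 1)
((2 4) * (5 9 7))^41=((2 4)(5 9 7))^41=(2 4)(5 7 9)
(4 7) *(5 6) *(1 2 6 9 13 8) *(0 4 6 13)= (0 4 7 6 5 9)(1 2 13 8)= [4, 2, 13, 3, 7, 9, 5, 6, 1, 0, 10, 11, 12, 8]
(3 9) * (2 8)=[0, 1, 8, 9, 4, 5, 6, 7, 2, 3]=(2 8)(3 9)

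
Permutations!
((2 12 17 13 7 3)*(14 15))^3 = ((2 12 17 13 7 3)(14 15))^3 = (2 13)(3 17)(7 12)(14 15)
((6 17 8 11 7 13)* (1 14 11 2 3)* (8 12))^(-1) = (1 3 2 8 12 17 6 13 7 11 14)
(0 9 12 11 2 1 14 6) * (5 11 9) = (0 5 11 2 1 14 6)(9 12) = [5, 14, 1, 3, 4, 11, 0, 7, 8, 12, 10, 2, 9, 13, 6]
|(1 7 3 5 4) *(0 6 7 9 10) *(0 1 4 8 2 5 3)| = |(0 6 7)(1 9 10)(2 5 8)| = 3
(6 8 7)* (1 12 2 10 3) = (1 12 2 10 3)(6 8 7) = [0, 12, 10, 1, 4, 5, 8, 6, 7, 9, 3, 11, 2]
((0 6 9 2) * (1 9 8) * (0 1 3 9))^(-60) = (0 3 1 8 2 6 9)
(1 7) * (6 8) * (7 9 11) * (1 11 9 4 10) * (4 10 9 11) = (1 10)(4 9 11 7)(6 8) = [0, 10, 2, 3, 9, 5, 8, 4, 6, 11, 1, 7]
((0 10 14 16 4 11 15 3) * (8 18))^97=((0 10 14 16 4 11 15 3)(8 18))^97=(0 10 14 16 4 11 15 3)(8 18)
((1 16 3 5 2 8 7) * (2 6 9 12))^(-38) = (1 3 6 12 8)(2 7 16 5 9)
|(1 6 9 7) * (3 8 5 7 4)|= 8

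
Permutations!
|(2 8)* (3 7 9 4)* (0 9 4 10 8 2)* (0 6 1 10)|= |(0 9)(1 10 8 6)(3 7 4)|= 12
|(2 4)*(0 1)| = |(0 1)(2 4)| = 2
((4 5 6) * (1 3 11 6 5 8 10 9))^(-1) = ((1 3 11 6 4 8 10 9))^(-1) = (1 9 10 8 4 6 11 3)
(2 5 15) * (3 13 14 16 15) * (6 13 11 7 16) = [0, 1, 5, 11, 4, 3, 13, 16, 8, 9, 10, 7, 12, 14, 6, 2, 15] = (2 5 3 11 7 16 15)(6 13 14)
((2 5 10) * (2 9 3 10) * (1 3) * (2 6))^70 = ((1 3 10 9)(2 5 6))^70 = (1 10)(2 5 6)(3 9)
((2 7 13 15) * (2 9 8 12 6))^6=((2 7 13 15 9 8 12 6))^6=(2 12 9 13)(6 8 15 7)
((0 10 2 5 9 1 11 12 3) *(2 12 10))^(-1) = ((0 2 5 9 1 11 10 12 3))^(-1) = (0 3 12 10 11 1 9 5 2)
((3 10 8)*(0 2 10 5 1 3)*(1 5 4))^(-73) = (0 8 10 2)(1 4 3) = ((0 2 10 8)(1 3 4))^(-73)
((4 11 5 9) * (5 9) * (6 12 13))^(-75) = (13)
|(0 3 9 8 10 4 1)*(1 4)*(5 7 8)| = 8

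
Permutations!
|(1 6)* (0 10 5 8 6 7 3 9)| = 9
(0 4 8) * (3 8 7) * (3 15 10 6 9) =(0 4 7 15 10 6 9 3 8) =[4, 1, 2, 8, 7, 5, 9, 15, 0, 3, 6, 11, 12, 13, 14, 10]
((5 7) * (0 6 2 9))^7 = ((0 6 2 9)(5 7))^7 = (0 9 2 6)(5 7)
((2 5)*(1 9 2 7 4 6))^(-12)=((1 9 2 5 7 4 6))^(-12)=(1 2 7 6 9 5 4)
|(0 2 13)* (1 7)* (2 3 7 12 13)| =|(0 3 7 1 12 13)| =6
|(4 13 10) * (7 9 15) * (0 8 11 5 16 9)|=|(0 8 11 5 16 9 15 7)(4 13 10)|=24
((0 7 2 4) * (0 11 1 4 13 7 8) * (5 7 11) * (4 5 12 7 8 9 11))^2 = ((0 9 11 1 5 8)(2 13 4 12 7))^2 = (0 11 5)(1 8 9)(2 4 7 13 12)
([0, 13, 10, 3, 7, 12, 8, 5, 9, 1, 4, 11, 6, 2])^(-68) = (1 8 12 7 10 13 9 6 5 4 2)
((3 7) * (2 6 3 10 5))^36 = ((2 6 3 7 10 5))^36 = (10)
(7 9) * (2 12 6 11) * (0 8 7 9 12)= [8, 1, 0, 3, 4, 5, 11, 12, 7, 9, 10, 2, 6]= (0 8 7 12 6 11 2)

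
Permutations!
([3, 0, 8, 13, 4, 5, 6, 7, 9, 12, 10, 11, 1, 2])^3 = (0 2 12 3 8 1 13 9)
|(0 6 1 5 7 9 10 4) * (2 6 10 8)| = 21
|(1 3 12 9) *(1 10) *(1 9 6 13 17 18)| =|(1 3 12 6 13 17 18)(9 10)| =14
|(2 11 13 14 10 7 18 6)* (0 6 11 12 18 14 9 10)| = 11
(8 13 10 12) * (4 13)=(4 13 10 12 8)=[0, 1, 2, 3, 13, 5, 6, 7, 4, 9, 12, 11, 8, 10]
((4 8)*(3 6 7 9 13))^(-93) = (3 7 13 6 9)(4 8)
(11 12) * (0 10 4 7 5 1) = (0 10 4 7 5 1)(11 12) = [10, 0, 2, 3, 7, 1, 6, 5, 8, 9, 4, 12, 11]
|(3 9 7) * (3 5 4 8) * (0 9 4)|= 12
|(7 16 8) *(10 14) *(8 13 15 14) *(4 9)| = 14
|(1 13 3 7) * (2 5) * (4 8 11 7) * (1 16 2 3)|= 8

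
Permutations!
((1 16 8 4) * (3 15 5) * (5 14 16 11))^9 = (16)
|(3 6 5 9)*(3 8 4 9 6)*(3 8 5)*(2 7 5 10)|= 9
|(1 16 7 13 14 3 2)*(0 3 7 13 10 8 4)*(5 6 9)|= |(0 3 2 1 16 13 14 7 10 8 4)(5 6 9)|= 33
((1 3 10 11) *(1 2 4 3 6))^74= (2 11 10 3 4)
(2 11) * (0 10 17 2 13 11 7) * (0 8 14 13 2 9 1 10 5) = (0 5)(1 10 17 9)(2 7 8 14 13 11) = [5, 10, 7, 3, 4, 0, 6, 8, 14, 1, 17, 2, 12, 11, 13, 15, 16, 9]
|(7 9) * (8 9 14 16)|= 5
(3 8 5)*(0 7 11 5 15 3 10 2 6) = (0 7 11 5 10 2 6)(3 8 15) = [7, 1, 6, 8, 4, 10, 0, 11, 15, 9, 2, 5, 12, 13, 14, 3]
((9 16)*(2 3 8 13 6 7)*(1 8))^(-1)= ((1 8 13 6 7 2 3)(9 16))^(-1)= (1 3 2 7 6 13 8)(9 16)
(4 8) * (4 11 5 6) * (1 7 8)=(1 7 8 11 5 6 4)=[0, 7, 2, 3, 1, 6, 4, 8, 11, 9, 10, 5]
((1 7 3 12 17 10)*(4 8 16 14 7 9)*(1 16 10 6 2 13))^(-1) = ((1 9 4 8 10 16 14 7 3 12 17 6 2 13))^(-1) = (1 13 2 6 17 12 3 7 14 16 10 8 4 9)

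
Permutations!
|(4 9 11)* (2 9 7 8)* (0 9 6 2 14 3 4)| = 30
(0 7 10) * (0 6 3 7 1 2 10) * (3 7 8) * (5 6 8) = (0 1 2 10 8 3 5 6 7) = [1, 2, 10, 5, 4, 6, 7, 0, 3, 9, 8]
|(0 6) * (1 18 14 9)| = 4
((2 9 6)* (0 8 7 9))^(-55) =((0 8 7 9 6 2))^(-55) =(0 2 6 9 7 8)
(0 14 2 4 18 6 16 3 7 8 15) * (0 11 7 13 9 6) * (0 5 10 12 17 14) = (2 4 18 5 10 12 17 14)(3 13 9 6 16)(7 8 15 11) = [0, 1, 4, 13, 18, 10, 16, 8, 15, 6, 12, 7, 17, 9, 2, 11, 3, 14, 5]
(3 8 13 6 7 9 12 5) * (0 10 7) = [10, 1, 2, 8, 4, 3, 0, 9, 13, 12, 7, 11, 5, 6] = (0 10 7 9 12 5 3 8 13 6)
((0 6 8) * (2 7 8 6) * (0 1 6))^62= (0 7 1)(2 8 6)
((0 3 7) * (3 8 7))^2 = ((0 8 7))^2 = (0 7 8)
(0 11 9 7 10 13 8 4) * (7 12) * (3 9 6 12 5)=[11, 1, 2, 9, 0, 3, 12, 10, 4, 5, 13, 6, 7, 8]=(0 11 6 12 7 10 13 8 4)(3 9 5)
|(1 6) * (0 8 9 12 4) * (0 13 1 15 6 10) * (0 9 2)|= |(0 8 2)(1 10 9 12 4 13)(6 15)|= 6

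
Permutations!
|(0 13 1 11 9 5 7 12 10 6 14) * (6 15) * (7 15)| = |(0 13 1 11 9 5 15 6 14)(7 12 10)| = 9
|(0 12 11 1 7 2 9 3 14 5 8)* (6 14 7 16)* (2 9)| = 9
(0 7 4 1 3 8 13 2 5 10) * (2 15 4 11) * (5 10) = (0 7 11 2 10)(1 3 8 13 15 4) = [7, 3, 10, 8, 1, 5, 6, 11, 13, 9, 0, 2, 12, 15, 14, 4]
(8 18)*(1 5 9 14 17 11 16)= (1 5 9 14 17 11 16)(8 18)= [0, 5, 2, 3, 4, 9, 6, 7, 18, 14, 10, 16, 12, 13, 17, 15, 1, 11, 8]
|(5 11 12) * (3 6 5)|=5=|(3 6 5 11 12)|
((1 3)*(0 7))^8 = (7)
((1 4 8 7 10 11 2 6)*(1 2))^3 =(1 7)(2 6)(4 10)(8 11)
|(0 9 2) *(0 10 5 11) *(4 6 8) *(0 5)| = 12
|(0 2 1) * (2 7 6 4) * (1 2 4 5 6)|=|(0 7 1)(5 6)|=6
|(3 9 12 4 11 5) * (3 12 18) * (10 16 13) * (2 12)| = 15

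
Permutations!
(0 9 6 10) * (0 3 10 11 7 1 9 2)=(0 2)(1 9 6 11 7)(3 10)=[2, 9, 0, 10, 4, 5, 11, 1, 8, 6, 3, 7]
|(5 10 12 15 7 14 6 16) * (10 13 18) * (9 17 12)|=12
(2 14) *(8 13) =(2 14)(8 13) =[0, 1, 14, 3, 4, 5, 6, 7, 13, 9, 10, 11, 12, 8, 2]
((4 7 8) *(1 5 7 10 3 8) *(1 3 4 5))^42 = (10)(3 5)(7 8)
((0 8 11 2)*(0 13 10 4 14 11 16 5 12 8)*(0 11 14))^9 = ((0 11 2 13 10 4)(5 12 8 16))^9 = (0 13)(2 4)(5 12 8 16)(10 11)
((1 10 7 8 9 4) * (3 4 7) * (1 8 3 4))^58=(1 4 9 3 10 8 7)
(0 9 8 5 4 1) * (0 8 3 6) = (0 9 3 6)(1 8 5 4) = [9, 8, 2, 6, 1, 4, 0, 7, 5, 3]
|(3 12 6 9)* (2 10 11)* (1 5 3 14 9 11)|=8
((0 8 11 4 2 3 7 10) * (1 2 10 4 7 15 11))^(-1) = (0 10 4 7 11 15 3 2 1 8)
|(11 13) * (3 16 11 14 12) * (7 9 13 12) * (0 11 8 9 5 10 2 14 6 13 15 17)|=90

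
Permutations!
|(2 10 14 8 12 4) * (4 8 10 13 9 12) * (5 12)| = |(2 13 9 5 12 8 4)(10 14)| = 14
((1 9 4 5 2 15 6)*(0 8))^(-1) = (0 8)(1 6 15 2 5 4 9)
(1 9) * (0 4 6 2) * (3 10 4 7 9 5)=(0 7 9 1 5 3 10 4 6 2)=[7, 5, 0, 10, 6, 3, 2, 9, 8, 1, 4]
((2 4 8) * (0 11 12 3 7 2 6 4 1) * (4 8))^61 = ((0 11 12 3 7 2 1)(6 8))^61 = (0 2 3 11 1 7 12)(6 8)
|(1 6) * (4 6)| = 3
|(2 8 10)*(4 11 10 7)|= 6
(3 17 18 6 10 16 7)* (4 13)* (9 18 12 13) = (3 17 12 13 4 9 18 6 10 16 7) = [0, 1, 2, 17, 9, 5, 10, 3, 8, 18, 16, 11, 13, 4, 14, 15, 7, 12, 6]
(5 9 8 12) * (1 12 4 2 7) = [0, 12, 7, 3, 2, 9, 6, 1, 4, 8, 10, 11, 5] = (1 12 5 9 8 4 2 7)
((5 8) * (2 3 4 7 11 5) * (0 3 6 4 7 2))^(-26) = (0 5 7)(2 6 4)(3 8 11)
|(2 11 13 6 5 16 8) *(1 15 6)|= 9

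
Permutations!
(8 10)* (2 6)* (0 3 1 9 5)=(0 3 1 9 5)(2 6)(8 10)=[3, 9, 6, 1, 4, 0, 2, 7, 10, 5, 8]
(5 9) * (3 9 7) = (3 9 5 7) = [0, 1, 2, 9, 4, 7, 6, 3, 8, 5]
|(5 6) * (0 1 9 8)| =4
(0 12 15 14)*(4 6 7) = (0 12 15 14)(4 6 7) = [12, 1, 2, 3, 6, 5, 7, 4, 8, 9, 10, 11, 15, 13, 0, 14]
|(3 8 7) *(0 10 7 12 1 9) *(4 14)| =8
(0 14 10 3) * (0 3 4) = (0 14 10 4) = [14, 1, 2, 3, 0, 5, 6, 7, 8, 9, 4, 11, 12, 13, 10]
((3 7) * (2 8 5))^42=((2 8 5)(3 7))^42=(8)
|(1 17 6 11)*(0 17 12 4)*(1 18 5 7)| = 10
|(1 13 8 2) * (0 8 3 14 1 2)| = 4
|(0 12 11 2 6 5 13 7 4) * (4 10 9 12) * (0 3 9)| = 12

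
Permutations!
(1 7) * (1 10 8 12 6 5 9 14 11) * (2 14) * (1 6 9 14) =(1 7 10 8 12 9 2)(5 14 11 6) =[0, 7, 1, 3, 4, 14, 5, 10, 12, 2, 8, 6, 9, 13, 11]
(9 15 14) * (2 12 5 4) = [0, 1, 12, 3, 2, 4, 6, 7, 8, 15, 10, 11, 5, 13, 9, 14] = (2 12 5 4)(9 15 14)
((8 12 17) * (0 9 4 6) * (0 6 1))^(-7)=(0 9 4 1)(8 17 12)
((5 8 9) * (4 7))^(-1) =(4 7)(5 9 8)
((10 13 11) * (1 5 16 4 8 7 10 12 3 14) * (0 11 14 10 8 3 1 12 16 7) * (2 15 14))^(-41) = ((0 11 16 4 3 10 13 2 15 14 12 1 5 7 8))^(-41) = (0 3 15 5 11 10 14 7 16 13 12 8 4 2 1)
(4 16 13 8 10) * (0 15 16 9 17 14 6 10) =(0 15 16 13 8)(4 9 17 14 6 10) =[15, 1, 2, 3, 9, 5, 10, 7, 0, 17, 4, 11, 12, 8, 6, 16, 13, 14]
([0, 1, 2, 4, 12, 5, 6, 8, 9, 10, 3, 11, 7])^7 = (12)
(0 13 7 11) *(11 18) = (0 13 7 18 11) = [13, 1, 2, 3, 4, 5, 6, 18, 8, 9, 10, 0, 12, 7, 14, 15, 16, 17, 11]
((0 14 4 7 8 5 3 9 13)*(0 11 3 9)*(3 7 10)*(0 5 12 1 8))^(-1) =((0 14 4 10 3 5 9 13 11 7)(1 8 12))^(-1) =(0 7 11 13 9 5 3 10 4 14)(1 12 8)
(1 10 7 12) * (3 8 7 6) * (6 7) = (1 10 7 12)(3 8 6) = [0, 10, 2, 8, 4, 5, 3, 12, 6, 9, 7, 11, 1]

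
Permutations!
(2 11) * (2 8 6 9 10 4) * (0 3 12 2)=(0 3 12 2 11 8 6 9 10 4)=[3, 1, 11, 12, 0, 5, 9, 7, 6, 10, 4, 8, 2]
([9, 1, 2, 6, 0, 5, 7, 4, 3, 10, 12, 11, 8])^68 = (0 3 9 6 10 7 12 4 8)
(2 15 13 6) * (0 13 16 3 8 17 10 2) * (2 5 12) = (0 13 6)(2 15 16 3 8 17 10 5 12) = [13, 1, 15, 8, 4, 12, 0, 7, 17, 9, 5, 11, 2, 6, 14, 16, 3, 10]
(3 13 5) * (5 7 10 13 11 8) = [0, 1, 2, 11, 4, 3, 6, 10, 5, 9, 13, 8, 12, 7] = (3 11 8 5)(7 10 13)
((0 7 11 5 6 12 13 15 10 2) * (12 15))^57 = (0 7 11 5 6 15 10 2)(12 13)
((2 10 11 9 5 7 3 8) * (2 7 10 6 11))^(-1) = ((2 6 11 9 5 10)(3 8 7))^(-1) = (2 10 5 9 11 6)(3 7 8)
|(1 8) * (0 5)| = |(0 5)(1 8)| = 2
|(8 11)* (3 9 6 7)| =|(3 9 6 7)(8 11)| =4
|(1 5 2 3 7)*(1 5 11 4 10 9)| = 20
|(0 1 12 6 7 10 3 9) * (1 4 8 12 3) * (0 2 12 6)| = 11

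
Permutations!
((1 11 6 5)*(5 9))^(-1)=((1 11 6 9 5))^(-1)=(1 5 9 6 11)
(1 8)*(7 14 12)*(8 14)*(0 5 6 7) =[5, 14, 2, 3, 4, 6, 7, 8, 1, 9, 10, 11, 0, 13, 12] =(0 5 6 7 8 1 14 12)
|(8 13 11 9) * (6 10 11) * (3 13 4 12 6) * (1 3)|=21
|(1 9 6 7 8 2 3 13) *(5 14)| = |(1 9 6 7 8 2 3 13)(5 14)| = 8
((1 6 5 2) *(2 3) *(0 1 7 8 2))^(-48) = ((0 1 6 5 3)(2 7 8))^(-48) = (8)(0 6 3 1 5)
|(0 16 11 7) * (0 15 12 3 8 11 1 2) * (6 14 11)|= 8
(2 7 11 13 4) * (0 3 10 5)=(0 3 10 5)(2 7 11 13 4)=[3, 1, 7, 10, 2, 0, 6, 11, 8, 9, 5, 13, 12, 4]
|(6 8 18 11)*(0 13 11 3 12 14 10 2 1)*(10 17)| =|(0 13 11 6 8 18 3 12 14 17 10 2 1)| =13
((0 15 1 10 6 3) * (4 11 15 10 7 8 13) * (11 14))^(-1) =(0 3 6 10)(1 15 11 14 4 13 8 7)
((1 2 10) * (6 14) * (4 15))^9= (4 15)(6 14)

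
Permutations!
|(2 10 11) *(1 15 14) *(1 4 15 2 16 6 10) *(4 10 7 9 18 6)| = |(1 2)(4 15 14 10 11 16)(6 7 9 18)| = 12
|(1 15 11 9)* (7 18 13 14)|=4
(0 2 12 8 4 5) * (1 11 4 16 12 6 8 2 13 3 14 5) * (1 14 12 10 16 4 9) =(0 13 3 12 2 6 8 4 14 5)(1 11 9)(10 16) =[13, 11, 6, 12, 14, 0, 8, 7, 4, 1, 16, 9, 2, 3, 5, 15, 10]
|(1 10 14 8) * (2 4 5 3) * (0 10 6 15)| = |(0 10 14 8 1 6 15)(2 4 5 3)| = 28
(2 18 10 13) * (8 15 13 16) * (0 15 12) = (0 15 13 2 18 10 16 8 12) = [15, 1, 18, 3, 4, 5, 6, 7, 12, 9, 16, 11, 0, 2, 14, 13, 8, 17, 10]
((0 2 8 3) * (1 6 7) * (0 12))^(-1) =((0 2 8 3 12)(1 6 7))^(-1) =(0 12 3 8 2)(1 7 6)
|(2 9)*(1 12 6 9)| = |(1 12 6 9 2)| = 5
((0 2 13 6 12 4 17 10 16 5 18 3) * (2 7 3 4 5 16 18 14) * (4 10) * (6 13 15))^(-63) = ((0 7 3)(2 15 6 12 5 14)(4 17)(10 18))^(-63) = (2 12)(4 17)(5 15)(6 14)(10 18)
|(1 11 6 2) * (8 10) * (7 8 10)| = 4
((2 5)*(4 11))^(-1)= (2 5)(4 11)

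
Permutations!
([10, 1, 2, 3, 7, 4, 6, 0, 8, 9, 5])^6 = [10, 1, 2, 3, 7, 4, 6, 0, 8, 9, 5]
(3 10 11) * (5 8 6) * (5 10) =[0, 1, 2, 5, 4, 8, 10, 7, 6, 9, 11, 3] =(3 5 8 6 10 11)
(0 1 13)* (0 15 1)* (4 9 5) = (1 13 15)(4 9 5) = [0, 13, 2, 3, 9, 4, 6, 7, 8, 5, 10, 11, 12, 15, 14, 1]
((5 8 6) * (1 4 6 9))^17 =(1 9 8 5 6 4)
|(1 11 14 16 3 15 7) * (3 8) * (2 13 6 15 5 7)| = |(1 11 14 16 8 3 5 7)(2 13 6 15)| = 8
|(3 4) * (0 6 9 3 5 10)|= |(0 6 9 3 4 5 10)|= 7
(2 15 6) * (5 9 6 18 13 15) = [0, 1, 5, 3, 4, 9, 2, 7, 8, 6, 10, 11, 12, 15, 14, 18, 16, 17, 13] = (2 5 9 6)(13 15 18)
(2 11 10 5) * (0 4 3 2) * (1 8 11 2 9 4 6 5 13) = (0 6 5)(1 8 11 10 13)(3 9 4) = [6, 8, 2, 9, 3, 0, 5, 7, 11, 4, 13, 10, 12, 1]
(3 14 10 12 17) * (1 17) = [0, 17, 2, 14, 4, 5, 6, 7, 8, 9, 12, 11, 1, 13, 10, 15, 16, 3] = (1 17 3 14 10 12)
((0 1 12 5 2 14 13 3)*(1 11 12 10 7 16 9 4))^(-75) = ((0 11 12 5 2 14 13 3)(1 10 7 16 9 4))^(-75) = (0 14 12 3 2 11 13 5)(1 16)(4 7)(9 10)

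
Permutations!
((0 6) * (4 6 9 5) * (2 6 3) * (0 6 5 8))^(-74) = (0 9 8)(2 4)(3 5)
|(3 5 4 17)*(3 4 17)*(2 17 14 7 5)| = 12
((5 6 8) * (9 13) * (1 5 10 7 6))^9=(1 5)(6 8 10 7)(9 13)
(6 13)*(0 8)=(0 8)(6 13)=[8, 1, 2, 3, 4, 5, 13, 7, 0, 9, 10, 11, 12, 6]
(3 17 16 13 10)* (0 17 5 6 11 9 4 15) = (0 17 16 13 10 3 5 6 11 9 4 15) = [17, 1, 2, 5, 15, 6, 11, 7, 8, 4, 3, 9, 12, 10, 14, 0, 13, 16]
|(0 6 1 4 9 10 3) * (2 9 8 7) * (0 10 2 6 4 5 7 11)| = |(0 4 8 11)(1 5 7 6)(2 9)(3 10)| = 4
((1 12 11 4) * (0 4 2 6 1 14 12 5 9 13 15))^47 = (0 15 13 9 5 1 6 2 11 12 14 4) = ((0 4 14 12 11 2 6 1 5 9 13 15))^47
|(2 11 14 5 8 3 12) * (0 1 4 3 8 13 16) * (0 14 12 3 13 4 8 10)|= 60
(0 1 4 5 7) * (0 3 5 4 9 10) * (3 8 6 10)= [1, 9, 2, 5, 4, 7, 10, 8, 6, 3, 0]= (0 1 9 3 5 7 8 6 10)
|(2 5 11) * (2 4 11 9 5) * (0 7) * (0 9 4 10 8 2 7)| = |(2 7 9 5 4 11 10 8)| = 8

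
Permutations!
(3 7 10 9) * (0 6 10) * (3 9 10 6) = (10)(0 3 7) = [3, 1, 2, 7, 4, 5, 6, 0, 8, 9, 10]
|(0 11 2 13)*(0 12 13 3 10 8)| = |(0 11 2 3 10 8)(12 13)| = 6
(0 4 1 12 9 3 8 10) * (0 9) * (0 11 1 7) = (0 4 7)(1 12 11)(3 8 10 9) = [4, 12, 2, 8, 7, 5, 6, 0, 10, 3, 9, 1, 11]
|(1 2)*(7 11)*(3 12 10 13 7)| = 6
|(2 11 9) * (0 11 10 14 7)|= |(0 11 9 2 10 14 7)|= 7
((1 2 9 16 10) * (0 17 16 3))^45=((0 17 16 10 1 2 9 3))^45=(0 2 16 3 1 17 9 10)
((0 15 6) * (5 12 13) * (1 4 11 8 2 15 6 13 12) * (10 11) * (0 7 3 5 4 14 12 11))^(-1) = (0 10 4 13 15 2 8 11 12 14 1 5 3 7 6) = ((0 6 7 3 5 1 14 12 11 8 2 15 13 4 10))^(-1)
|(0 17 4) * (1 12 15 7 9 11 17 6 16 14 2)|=|(0 6 16 14 2 1 12 15 7 9 11 17 4)|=13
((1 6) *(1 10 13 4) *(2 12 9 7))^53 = (1 13 6 4 10)(2 12 9 7)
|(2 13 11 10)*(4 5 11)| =6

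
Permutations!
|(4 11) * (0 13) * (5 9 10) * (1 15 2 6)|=|(0 13)(1 15 2 6)(4 11)(5 9 10)|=12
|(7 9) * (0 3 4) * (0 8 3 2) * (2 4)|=|(0 4 8 3 2)(7 9)|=10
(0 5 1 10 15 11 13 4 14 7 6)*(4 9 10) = (0 5 1 4 14 7 6)(9 10 15 11 13) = [5, 4, 2, 3, 14, 1, 0, 6, 8, 10, 15, 13, 12, 9, 7, 11]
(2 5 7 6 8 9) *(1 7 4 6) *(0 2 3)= (0 2 5 4 6 8 9 3)(1 7)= [2, 7, 5, 0, 6, 4, 8, 1, 9, 3]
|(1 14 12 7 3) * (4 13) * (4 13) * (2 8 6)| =15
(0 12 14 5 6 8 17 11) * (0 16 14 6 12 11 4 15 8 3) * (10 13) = (0 11 16 14 5 12 6 3)(4 15 8 17)(10 13) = [11, 1, 2, 0, 15, 12, 3, 7, 17, 9, 13, 16, 6, 10, 5, 8, 14, 4]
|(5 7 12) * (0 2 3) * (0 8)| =|(0 2 3 8)(5 7 12)| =12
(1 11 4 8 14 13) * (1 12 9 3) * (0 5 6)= (0 5 6)(1 11 4 8 14 13 12 9 3)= [5, 11, 2, 1, 8, 6, 0, 7, 14, 3, 10, 4, 9, 12, 13]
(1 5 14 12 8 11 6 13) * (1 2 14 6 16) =(1 5 6 13 2 14 12 8 11 16) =[0, 5, 14, 3, 4, 6, 13, 7, 11, 9, 10, 16, 8, 2, 12, 15, 1]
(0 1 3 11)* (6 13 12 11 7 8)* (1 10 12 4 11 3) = (0 10 12 3 7 8 6 13 4 11) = [10, 1, 2, 7, 11, 5, 13, 8, 6, 9, 12, 0, 3, 4]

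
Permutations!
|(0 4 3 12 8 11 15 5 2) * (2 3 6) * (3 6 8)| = |(0 4 8 11 15 5 6 2)(3 12)| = 8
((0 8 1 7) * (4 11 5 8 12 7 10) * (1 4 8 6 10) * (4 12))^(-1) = ((0 4 11 5 6 10 8 12 7))^(-1) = (0 7 12 8 10 6 5 11 4)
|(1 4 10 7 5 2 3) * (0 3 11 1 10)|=9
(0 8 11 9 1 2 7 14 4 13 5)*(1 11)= [8, 2, 7, 3, 13, 0, 6, 14, 1, 11, 10, 9, 12, 5, 4]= (0 8 1 2 7 14 4 13 5)(9 11)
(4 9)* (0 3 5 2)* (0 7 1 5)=(0 3)(1 5 2 7)(4 9)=[3, 5, 7, 0, 9, 2, 6, 1, 8, 4]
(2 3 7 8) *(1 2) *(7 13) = (1 2 3 13 7 8) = [0, 2, 3, 13, 4, 5, 6, 8, 1, 9, 10, 11, 12, 7]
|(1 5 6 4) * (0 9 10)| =|(0 9 10)(1 5 6 4)| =12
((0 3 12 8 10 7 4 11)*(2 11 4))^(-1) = ((0 3 12 8 10 7 2 11))^(-1) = (0 11 2 7 10 8 12 3)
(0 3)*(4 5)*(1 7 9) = (0 3)(1 7 9)(4 5) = [3, 7, 2, 0, 5, 4, 6, 9, 8, 1]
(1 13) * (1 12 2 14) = (1 13 12 2 14) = [0, 13, 14, 3, 4, 5, 6, 7, 8, 9, 10, 11, 2, 12, 1]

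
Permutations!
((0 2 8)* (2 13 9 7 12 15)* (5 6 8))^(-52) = (0 6 2 12 9)(5 15 7 13 8)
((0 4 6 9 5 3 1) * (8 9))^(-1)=(0 1 3 5 9 8 6 4)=((0 4 6 8 9 5 3 1))^(-1)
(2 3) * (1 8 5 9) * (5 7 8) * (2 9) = [0, 5, 3, 9, 4, 2, 6, 8, 7, 1] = (1 5 2 3 9)(7 8)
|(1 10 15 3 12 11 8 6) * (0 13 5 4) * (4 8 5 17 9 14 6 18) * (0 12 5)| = 16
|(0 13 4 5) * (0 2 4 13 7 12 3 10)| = 15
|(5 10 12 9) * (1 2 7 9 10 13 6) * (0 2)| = |(0 2 7 9 5 13 6 1)(10 12)| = 8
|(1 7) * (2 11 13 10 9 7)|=|(1 2 11 13 10 9 7)|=7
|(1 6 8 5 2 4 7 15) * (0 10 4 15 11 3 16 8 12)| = 14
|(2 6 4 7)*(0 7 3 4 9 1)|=6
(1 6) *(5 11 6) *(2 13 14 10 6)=[0, 5, 13, 3, 4, 11, 1, 7, 8, 9, 6, 2, 12, 14, 10]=(1 5 11 2 13 14 10 6)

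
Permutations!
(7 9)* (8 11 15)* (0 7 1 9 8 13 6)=[7, 9, 2, 3, 4, 5, 0, 8, 11, 1, 10, 15, 12, 6, 14, 13]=(0 7 8 11 15 13 6)(1 9)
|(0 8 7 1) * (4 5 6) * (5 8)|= 7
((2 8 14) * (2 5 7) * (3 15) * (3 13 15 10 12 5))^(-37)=((2 8 14 3 10 12 5 7)(13 15))^(-37)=(2 3 5 8 10 7 14 12)(13 15)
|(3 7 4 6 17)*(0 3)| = 6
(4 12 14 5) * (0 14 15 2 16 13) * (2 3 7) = (0 14 5 4 12 15 3 7 2 16 13) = [14, 1, 16, 7, 12, 4, 6, 2, 8, 9, 10, 11, 15, 0, 5, 3, 13]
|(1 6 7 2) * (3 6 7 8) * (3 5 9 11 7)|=|(1 3 6 8 5 9 11 7 2)|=9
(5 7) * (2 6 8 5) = [0, 1, 6, 3, 4, 7, 8, 2, 5] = (2 6 8 5 7)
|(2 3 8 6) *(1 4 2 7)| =|(1 4 2 3 8 6 7)| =7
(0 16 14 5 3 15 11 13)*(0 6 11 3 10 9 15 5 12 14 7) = (0 16 7)(3 5 10 9 15)(6 11 13)(12 14) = [16, 1, 2, 5, 4, 10, 11, 0, 8, 15, 9, 13, 14, 6, 12, 3, 7]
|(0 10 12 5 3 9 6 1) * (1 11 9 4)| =21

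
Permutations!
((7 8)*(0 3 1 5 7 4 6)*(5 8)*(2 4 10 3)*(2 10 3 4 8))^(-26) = (0 4)(1 8)(2 3)(6 10)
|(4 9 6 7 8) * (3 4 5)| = |(3 4 9 6 7 8 5)| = 7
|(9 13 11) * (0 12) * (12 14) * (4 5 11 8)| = |(0 14 12)(4 5 11 9 13 8)| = 6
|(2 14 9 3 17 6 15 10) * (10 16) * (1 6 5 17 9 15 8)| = |(1 6 8)(2 14 15 16 10)(3 9)(5 17)| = 30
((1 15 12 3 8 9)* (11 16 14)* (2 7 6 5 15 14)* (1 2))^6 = (1 11)(2 3 5)(6 9 12)(7 8 15)(14 16)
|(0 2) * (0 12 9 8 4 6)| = 7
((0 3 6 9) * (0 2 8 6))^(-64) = (9)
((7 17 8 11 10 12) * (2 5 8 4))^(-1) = (2 4 17 7 12 10 11 8 5)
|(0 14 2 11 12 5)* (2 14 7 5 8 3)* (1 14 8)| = |(0 7 5)(1 14 8 3 2 11 12)| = 21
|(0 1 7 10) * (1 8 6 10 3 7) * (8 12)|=|(0 12 8 6 10)(3 7)|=10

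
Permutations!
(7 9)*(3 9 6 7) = [0, 1, 2, 9, 4, 5, 7, 6, 8, 3] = (3 9)(6 7)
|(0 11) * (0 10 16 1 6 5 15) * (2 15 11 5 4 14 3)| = |(0 5 11 10 16 1 6 4 14 3 2 15)| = 12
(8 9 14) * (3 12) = [0, 1, 2, 12, 4, 5, 6, 7, 9, 14, 10, 11, 3, 13, 8] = (3 12)(8 9 14)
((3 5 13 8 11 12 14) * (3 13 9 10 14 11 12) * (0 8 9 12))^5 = (0 8)(3 5 12 11)(9 10 14 13)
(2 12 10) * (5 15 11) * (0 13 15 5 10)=[13, 1, 12, 3, 4, 5, 6, 7, 8, 9, 2, 10, 0, 15, 14, 11]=(0 13 15 11 10 2 12)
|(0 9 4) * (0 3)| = |(0 9 4 3)| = 4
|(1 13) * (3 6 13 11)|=5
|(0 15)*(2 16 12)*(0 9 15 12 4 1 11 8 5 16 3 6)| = 30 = |(0 12 2 3 6)(1 11 8 5 16 4)(9 15)|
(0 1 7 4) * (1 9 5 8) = (0 9 5 8 1 7 4) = [9, 7, 2, 3, 0, 8, 6, 4, 1, 5]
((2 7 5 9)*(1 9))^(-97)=(1 7 9 5 2)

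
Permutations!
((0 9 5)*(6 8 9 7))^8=((0 7 6 8 9 5))^8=(0 6 9)(5 7 8)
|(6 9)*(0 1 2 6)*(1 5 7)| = 7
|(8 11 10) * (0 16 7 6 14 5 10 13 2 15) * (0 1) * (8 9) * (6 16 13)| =70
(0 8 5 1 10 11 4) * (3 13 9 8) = (0 3 13 9 8 5 1 10 11 4) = [3, 10, 2, 13, 0, 1, 6, 7, 5, 8, 11, 4, 12, 9]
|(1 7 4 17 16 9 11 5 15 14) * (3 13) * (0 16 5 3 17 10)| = 14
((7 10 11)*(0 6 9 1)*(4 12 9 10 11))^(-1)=((0 6 10 4 12 9 1)(7 11))^(-1)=(0 1 9 12 4 10 6)(7 11)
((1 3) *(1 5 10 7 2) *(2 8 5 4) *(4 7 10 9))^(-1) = ((10)(1 3 7 8 5 9 4 2))^(-1) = (10)(1 2 4 9 5 8 7 3)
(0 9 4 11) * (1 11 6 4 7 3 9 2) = (0 2 1 11)(3 9 7)(4 6) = [2, 11, 1, 9, 6, 5, 4, 3, 8, 7, 10, 0]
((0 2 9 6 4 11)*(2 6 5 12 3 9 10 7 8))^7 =((0 6 4 11)(2 10 7 8)(3 9 5 12))^7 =(0 11 4 6)(2 8 7 10)(3 12 5 9)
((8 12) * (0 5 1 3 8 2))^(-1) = ((0 5 1 3 8 12 2))^(-1) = (0 2 12 8 3 1 5)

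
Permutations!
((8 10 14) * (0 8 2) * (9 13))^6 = (0 8 10 14 2)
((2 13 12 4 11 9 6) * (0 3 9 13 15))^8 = ((0 3 9 6 2 15)(4 11 13 12))^8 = (0 9 2)(3 6 15)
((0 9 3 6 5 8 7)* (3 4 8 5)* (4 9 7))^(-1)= ((9)(0 7)(3 6)(4 8))^(-1)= (9)(0 7)(3 6)(4 8)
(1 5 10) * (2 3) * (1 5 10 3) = (1 10 5 3 2) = [0, 10, 1, 2, 4, 3, 6, 7, 8, 9, 5]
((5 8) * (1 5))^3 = ((1 5 8))^3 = (8)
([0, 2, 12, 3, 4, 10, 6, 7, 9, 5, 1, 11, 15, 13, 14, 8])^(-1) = [0, 10, 1, 3, 4, 9, 6, 7, 15, 8, 5, 11, 2, 13, 14, 12]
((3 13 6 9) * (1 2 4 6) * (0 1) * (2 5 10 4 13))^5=(0 6)(1 9)(2 10)(3 5)(4 13)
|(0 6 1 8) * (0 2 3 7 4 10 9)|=|(0 6 1 8 2 3 7 4 10 9)|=10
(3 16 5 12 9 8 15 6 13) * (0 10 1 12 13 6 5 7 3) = (0 10 1 12 9 8 15 5 13)(3 16 7) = [10, 12, 2, 16, 4, 13, 6, 3, 15, 8, 1, 11, 9, 0, 14, 5, 7]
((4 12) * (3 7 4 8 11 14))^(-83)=(3 7 4 12 8 11 14)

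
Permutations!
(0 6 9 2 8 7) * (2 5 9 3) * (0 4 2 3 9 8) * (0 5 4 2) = (0 6 9 4)(2 5 8 7) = [6, 1, 5, 3, 0, 8, 9, 2, 7, 4]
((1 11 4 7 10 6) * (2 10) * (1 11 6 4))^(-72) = (11)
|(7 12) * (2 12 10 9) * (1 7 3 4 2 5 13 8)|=|(1 7 10 9 5 13 8)(2 12 3 4)|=28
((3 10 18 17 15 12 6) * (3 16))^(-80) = (18)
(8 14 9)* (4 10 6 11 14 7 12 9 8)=[0, 1, 2, 3, 10, 5, 11, 12, 7, 4, 6, 14, 9, 13, 8]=(4 10 6 11 14 8 7 12 9)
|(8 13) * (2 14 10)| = |(2 14 10)(8 13)| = 6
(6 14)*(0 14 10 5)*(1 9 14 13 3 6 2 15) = (0 13 3 6 10 5)(1 9 14 2 15) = [13, 9, 15, 6, 4, 0, 10, 7, 8, 14, 5, 11, 12, 3, 2, 1]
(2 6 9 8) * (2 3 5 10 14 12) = (2 6 9 8 3 5 10 14 12) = [0, 1, 6, 5, 4, 10, 9, 7, 3, 8, 14, 11, 2, 13, 12]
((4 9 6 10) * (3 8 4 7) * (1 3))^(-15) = (1 3 8 4 9 6 10 7) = ((1 3 8 4 9 6 10 7))^(-15)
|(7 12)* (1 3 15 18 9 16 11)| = 14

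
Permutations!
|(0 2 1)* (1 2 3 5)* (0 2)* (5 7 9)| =|(0 3 7 9 5 1 2)| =7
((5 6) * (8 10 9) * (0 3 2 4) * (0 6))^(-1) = (0 5 6 4 2 3)(8 9 10)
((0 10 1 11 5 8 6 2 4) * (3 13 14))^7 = (0 2 8 11 10 4 6 5 1)(3 13 14)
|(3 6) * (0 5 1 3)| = 5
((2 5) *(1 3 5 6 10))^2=(1 5 6)(2 10 3)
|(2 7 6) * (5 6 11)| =|(2 7 11 5 6)| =5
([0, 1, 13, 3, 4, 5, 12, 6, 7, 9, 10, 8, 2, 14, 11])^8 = [0, 1, 2, 3, 4, 5, 6, 7, 8, 9, 10, 11, 12, 13, 14]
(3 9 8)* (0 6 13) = (0 6 13)(3 9 8) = [6, 1, 2, 9, 4, 5, 13, 7, 3, 8, 10, 11, 12, 0]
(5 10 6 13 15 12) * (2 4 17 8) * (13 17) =(2 4 13 15 12 5 10 6 17 8) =[0, 1, 4, 3, 13, 10, 17, 7, 2, 9, 6, 11, 5, 15, 14, 12, 16, 8]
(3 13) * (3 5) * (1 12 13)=(1 12 13 5 3)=[0, 12, 2, 1, 4, 3, 6, 7, 8, 9, 10, 11, 13, 5]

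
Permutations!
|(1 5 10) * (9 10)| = 4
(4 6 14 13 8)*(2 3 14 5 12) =(2 3 14 13 8 4 6 5 12) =[0, 1, 3, 14, 6, 12, 5, 7, 4, 9, 10, 11, 2, 8, 13]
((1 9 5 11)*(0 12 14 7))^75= (0 7 14 12)(1 11 5 9)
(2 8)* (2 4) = (2 8 4) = [0, 1, 8, 3, 2, 5, 6, 7, 4]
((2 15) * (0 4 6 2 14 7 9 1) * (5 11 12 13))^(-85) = (0 14 4 7 6 9 2 1 15)(5 13 12 11)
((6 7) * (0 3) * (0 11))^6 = (11)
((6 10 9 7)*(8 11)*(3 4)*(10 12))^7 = ((3 4)(6 12 10 9 7)(8 11))^7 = (3 4)(6 10 7 12 9)(8 11)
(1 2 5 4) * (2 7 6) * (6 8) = (1 7 8 6 2 5 4) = [0, 7, 5, 3, 1, 4, 2, 8, 6]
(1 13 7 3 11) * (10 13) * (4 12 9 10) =(1 4 12 9 10 13 7 3 11) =[0, 4, 2, 11, 12, 5, 6, 3, 8, 10, 13, 1, 9, 7]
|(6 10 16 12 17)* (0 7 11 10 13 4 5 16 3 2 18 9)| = |(0 7 11 10 3 2 18 9)(4 5 16 12 17 6 13)| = 56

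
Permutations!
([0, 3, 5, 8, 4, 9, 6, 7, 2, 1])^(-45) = (1 2)(3 5)(8 9)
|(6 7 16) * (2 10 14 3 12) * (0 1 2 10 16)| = 12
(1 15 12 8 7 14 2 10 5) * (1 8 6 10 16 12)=(1 15)(2 16 12 6 10 5 8 7 14)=[0, 15, 16, 3, 4, 8, 10, 14, 7, 9, 5, 11, 6, 13, 2, 1, 12]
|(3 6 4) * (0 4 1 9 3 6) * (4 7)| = 7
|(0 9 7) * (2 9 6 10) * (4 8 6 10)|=15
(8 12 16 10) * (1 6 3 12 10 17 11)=(1 6 3 12 16 17 11)(8 10)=[0, 6, 2, 12, 4, 5, 3, 7, 10, 9, 8, 1, 16, 13, 14, 15, 17, 11]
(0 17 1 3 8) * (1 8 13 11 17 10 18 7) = [10, 3, 2, 13, 4, 5, 6, 1, 0, 9, 18, 17, 12, 11, 14, 15, 16, 8, 7] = (0 10 18 7 1 3 13 11 17 8)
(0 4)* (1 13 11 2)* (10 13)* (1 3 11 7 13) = (0 4)(1 10)(2 3 11)(7 13) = [4, 10, 3, 11, 0, 5, 6, 13, 8, 9, 1, 2, 12, 7]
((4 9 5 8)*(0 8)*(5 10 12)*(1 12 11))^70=(0 12 11 9 8 5 1 10 4)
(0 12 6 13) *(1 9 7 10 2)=(0 12 6 13)(1 9 7 10 2)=[12, 9, 1, 3, 4, 5, 13, 10, 8, 7, 2, 11, 6, 0]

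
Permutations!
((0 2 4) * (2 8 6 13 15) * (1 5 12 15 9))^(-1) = (0 4 2 15 12 5 1 9 13 6 8)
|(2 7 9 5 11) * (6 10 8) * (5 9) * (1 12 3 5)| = 21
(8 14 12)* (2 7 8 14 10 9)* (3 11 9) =(2 7 8 10 3 11 9)(12 14) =[0, 1, 7, 11, 4, 5, 6, 8, 10, 2, 3, 9, 14, 13, 12]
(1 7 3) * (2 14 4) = (1 7 3)(2 14 4) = [0, 7, 14, 1, 2, 5, 6, 3, 8, 9, 10, 11, 12, 13, 4]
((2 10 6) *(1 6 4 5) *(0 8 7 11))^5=((0 8 7 11)(1 6 2 10 4 5))^5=(0 8 7 11)(1 5 4 10 2 6)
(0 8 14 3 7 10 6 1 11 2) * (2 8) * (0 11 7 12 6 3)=(0 2 11 8 14)(1 7 10 3 12 6)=[2, 7, 11, 12, 4, 5, 1, 10, 14, 9, 3, 8, 6, 13, 0]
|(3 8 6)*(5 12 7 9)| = 12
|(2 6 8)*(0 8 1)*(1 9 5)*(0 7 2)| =|(0 8)(1 7 2 6 9 5)| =6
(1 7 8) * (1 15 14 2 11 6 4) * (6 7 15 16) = (1 15 14 2 11 7 8 16 6 4) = [0, 15, 11, 3, 1, 5, 4, 8, 16, 9, 10, 7, 12, 13, 2, 14, 6]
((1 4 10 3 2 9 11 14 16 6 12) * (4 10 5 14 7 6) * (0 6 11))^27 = ((0 6 12 1 10 3 2 9)(4 5 14 16)(7 11))^27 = (0 1 2 6 10 9 12 3)(4 16 14 5)(7 11)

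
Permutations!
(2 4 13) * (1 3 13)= [0, 3, 4, 13, 1, 5, 6, 7, 8, 9, 10, 11, 12, 2]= (1 3 13 2 4)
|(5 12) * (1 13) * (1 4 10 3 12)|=7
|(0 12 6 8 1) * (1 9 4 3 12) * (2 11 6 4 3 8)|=30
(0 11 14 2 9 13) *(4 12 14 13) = (0 11 13)(2 9 4 12 14) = [11, 1, 9, 3, 12, 5, 6, 7, 8, 4, 10, 13, 14, 0, 2]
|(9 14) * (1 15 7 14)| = 5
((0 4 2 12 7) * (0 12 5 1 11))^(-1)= (0 11 1 5 2 4)(7 12)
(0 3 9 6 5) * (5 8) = [3, 1, 2, 9, 4, 0, 8, 7, 5, 6] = (0 3 9 6 8 5)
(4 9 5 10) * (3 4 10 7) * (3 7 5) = (10)(3 4 9) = [0, 1, 2, 4, 9, 5, 6, 7, 8, 3, 10]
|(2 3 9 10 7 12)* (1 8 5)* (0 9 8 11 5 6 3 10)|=12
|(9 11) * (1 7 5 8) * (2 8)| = |(1 7 5 2 8)(9 11)| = 10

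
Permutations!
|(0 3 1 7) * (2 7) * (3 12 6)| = |(0 12 6 3 1 2 7)| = 7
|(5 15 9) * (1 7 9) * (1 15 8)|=|(15)(1 7 9 5 8)|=5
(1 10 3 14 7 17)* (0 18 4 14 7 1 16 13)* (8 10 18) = (0 8 10 3 7 17 16 13)(1 18 4 14) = [8, 18, 2, 7, 14, 5, 6, 17, 10, 9, 3, 11, 12, 0, 1, 15, 13, 16, 4]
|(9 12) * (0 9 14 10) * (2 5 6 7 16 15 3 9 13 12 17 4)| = 10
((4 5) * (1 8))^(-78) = ((1 8)(4 5))^(-78) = (8)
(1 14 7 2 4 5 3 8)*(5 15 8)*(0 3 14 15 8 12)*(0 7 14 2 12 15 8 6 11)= (15)(0 3 5 2 4 6 11)(1 8)(7 12)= [3, 8, 4, 5, 6, 2, 11, 12, 1, 9, 10, 0, 7, 13, 14, 15]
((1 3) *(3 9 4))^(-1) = (1 3 4 9)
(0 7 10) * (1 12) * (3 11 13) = (0 7 10)(1 12)(3 11 13) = [7, 12, 2, 11, 4, 5, 6, 10, 8, 9, 0, 13, 1, 3]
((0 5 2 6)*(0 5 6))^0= ((0 6 5 2))^0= (6)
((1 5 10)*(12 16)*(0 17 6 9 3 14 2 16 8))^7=(0 16 3 17 12 14 6 8 2 9)(1 5 10)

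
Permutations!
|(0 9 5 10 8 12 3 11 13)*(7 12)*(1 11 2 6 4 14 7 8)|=7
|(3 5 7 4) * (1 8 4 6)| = 7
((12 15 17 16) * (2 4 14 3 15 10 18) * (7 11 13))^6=(2 16 14 10 15)(3 18 17 4 12)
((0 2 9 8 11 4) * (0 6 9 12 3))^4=(12)(4 11 8 9 6)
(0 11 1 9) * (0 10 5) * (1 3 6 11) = (0 1 9 10 5)(3 6 11) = [1, 9, 2, 6, 4, 0, 11, 7, 8, 10, 5, 3]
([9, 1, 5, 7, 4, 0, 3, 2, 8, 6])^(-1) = (0 5 2 7 3 6 9)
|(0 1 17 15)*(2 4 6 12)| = |(0 1 17 15)(2 4 6 12)| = 4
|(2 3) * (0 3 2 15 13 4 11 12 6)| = 8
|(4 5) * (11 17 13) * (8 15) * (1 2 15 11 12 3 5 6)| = 12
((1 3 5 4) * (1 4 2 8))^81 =(1 3 5 2 8)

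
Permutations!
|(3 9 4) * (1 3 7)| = |(1 3 9 4 7)| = 5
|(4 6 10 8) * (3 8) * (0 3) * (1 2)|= |(0 3 8 4 6 10)(1 2)|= 6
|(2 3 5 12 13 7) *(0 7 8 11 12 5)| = |(0 7 2 3)(8 11 12 13)| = 4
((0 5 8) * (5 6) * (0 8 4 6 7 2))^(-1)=(8)(0 2 7)(4 5 6)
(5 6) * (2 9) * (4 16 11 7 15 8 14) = [0, 1, 9, 3, 16, 6, 5, 15, 14, 2, 10, 7, 12, 13, 4, 8, 11] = (2 9)(4 16 11 7 15 8 14)(5 6)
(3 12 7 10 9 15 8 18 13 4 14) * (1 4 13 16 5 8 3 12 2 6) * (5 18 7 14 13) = (1 4 13 5 8 7 10 9 15 3 2 6)(12 14)(16 18) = [0, 4, 6, 2, 13, 8, 1, 10, 7, 15, 9, 11, 14, 5, 12, 3, 18, 17, 16]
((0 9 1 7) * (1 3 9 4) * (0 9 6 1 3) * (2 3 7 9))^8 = ((0 4 7 2 3 6 1 9))^8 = (9)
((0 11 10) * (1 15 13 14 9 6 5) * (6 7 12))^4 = (0 11 10)(1 9 5 14 6 13 12 15 7)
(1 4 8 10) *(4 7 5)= [0, 7, 2, 3, 8, 4, 6, 5, 10, 9, 1]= (1 7 5 4 8 10)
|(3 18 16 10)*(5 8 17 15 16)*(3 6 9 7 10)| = |(3 18 5 8 17 15 16)(6 9 7 10)| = 28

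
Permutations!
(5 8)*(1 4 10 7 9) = (1 4 10 7 9)(5 8) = [0, 4, 2, 3, 10, 8, 6, 9, 5, 1, 7]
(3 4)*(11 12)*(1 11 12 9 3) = (12)(1 11 9 3 4) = [0, 11, 2, 4, 1, 5, 6, 7, 8, 3, 10, 9, 12]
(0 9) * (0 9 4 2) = (9)(0 4 2) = [4, 1, 0, 3, 2, 5, 6, 7, 8, 9]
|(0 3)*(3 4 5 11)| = 5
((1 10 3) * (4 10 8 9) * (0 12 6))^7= (0 12 6)(1 8 9 4 10 3)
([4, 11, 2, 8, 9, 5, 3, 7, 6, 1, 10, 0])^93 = [1, 4, 2, 3, 11, 5, 6, 7, 8, 0, 10, 9]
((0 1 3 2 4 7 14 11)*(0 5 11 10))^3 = (0 2 14 1 4 10 3 7)(5 11)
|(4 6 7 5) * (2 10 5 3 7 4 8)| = |(2 10 5 8)(3 7)(4 6)| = 4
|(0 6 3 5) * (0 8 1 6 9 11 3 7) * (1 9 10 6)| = 20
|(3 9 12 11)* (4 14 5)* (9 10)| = |(3 10 9 12 11)(4 14 5)| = 15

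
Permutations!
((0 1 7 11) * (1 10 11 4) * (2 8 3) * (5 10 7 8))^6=(0 2 4 10 8)(1 11 3 7 5)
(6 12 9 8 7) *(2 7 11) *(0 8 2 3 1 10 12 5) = [8, 10, 7, 1, 4, 0, 5, 6, 11, 2, 12, 3, 9] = (0 8 11 3 1 10 12 9 2 7 6 5)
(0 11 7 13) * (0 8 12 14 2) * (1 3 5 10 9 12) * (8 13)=[11, 3, 0, 5, 4, 10, 6, 8, 1, 12, 9, 7, 14, 13, 2]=(0 11 7 8 1 3 5 10 9 12 14 2)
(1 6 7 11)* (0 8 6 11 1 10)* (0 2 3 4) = (0 8 6 7 1 11 10 2 3 4) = [8, 11, 3, 4, 0, 5, 7, 1, 6, 9, 2, 10]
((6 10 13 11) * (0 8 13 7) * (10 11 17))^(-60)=((0 8 13 17 10 7)(6 11))^(-60)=(17)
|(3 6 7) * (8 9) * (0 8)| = 3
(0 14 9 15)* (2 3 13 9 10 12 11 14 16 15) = (0 16 15)(2 3 13 9)(10 12 11 14) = [16, 1, 3, 13, 4, 5, 6, 7, 8, 2, 12, 14, 11, 9, 10, 0, 15]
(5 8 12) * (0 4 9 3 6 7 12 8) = [4, 1, 2, 6, 9, 0, 7, 12, 8, 3, 10, 11, 5] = (0 4 9 3 6 7 12 5)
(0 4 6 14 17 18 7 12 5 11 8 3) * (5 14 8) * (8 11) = (0 4 6 11 5 8 3)(7 12 14 17 18) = [4, 1, 2, 0, 6, 8, 11, 12, 3, 9, 10, 5, 14, 13, 17, 15, 16, 18, 7]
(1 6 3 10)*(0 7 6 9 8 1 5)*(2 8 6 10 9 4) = (0 7 10 5)(1 4 2 8)(3 9 6) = [7, 4, 8, 9, 2, 0, 3, 10, 1, 6, 5]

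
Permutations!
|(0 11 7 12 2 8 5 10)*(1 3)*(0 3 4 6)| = 12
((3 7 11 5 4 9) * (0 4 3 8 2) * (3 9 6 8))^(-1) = ((0 4 6 8 2)(3 7 11 5 9))^(-1) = (0 2 8 6 4)(3 9 5 11 7)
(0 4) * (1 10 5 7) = (0 4)(1 10 5 7) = [4, 10, 2, 3, 0, 7, 6, 1, 8, 9, 5]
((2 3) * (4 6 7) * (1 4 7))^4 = ((7)(1 4 6)(2 3))^4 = (7)(1 4 6)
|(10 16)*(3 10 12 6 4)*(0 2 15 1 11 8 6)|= 12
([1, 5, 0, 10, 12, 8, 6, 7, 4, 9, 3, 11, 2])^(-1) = [2, 0, 12, 10, 8, 1, 6, 7, 5, 9, 3, 11, 4]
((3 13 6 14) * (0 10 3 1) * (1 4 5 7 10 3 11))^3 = (0 6 5 11 3 14 7 1 13 4 10)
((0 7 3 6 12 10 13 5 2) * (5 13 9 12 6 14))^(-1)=((0 7 3 14 5 2)(9 12 10))^(-1)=(0 2 5 14 3 7)(9 10 12)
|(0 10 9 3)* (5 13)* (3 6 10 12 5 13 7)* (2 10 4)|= |(13)(0 12 5 7 3)(2 10 9 6 4)|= 5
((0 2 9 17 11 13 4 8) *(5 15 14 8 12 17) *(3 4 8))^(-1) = (0 8 13 11 17 12 4 3 14 15 5 9 2)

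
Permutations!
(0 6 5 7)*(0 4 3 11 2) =[6, 1, 0, 11, 3, 7, 5, 4, 8, 9, 10, 2] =(0 6 5 7 4 3 11 2)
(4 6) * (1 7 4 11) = (1 7 4 6 11) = [0, 7, 2, 3, 6, 5, 11, 4, 8, 9, 10, 1]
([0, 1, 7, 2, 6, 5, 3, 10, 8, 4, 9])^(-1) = [0, 1, 3, 6, 9, 5, 4, 2, 8, 10, 7]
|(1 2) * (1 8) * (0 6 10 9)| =|(0 6 10 9)(1 2 8)| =12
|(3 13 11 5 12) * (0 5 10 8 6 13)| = 20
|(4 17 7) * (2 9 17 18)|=6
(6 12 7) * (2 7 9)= (2 7 6 12 9)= [0, 1, 7, 3, 4, 5, 12, 6, 8, 2, 10, 11, 9]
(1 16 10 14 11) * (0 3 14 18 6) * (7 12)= (0 3 14 11 1 16 10 18 6)(7 12)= [3, 16, 2, 14, 4, 5, 0, 12, 8, 9, 18, 1, 7, 13, 11, 15, 10, 17, 6]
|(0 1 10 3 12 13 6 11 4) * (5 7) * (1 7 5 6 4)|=10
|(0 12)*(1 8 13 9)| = 4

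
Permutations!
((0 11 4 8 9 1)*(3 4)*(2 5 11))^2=(0 5 3 8 1 2 11 4 9)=((0 2 5 11 3 4 8 9 1))^2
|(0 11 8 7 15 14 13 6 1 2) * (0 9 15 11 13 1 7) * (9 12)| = |(0 13 6 7 11 8)(1 2 12 9 15 14)| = 6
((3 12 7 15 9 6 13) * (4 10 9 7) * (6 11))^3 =((3 12 4 10 9 11 6 13)(7 15))^3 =(3 10 6 12 9 13 4 11)(7 15)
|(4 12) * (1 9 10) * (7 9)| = |(1 7 9 10)(4 12)| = 4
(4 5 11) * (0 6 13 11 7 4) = (0 6 13 11)(4 5 7) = [6, 1, 2, 3, 5, 7, 13, 4, 8, 9, 10, 0, 12, 11]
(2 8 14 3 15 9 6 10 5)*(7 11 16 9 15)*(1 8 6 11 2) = [0, 8, 6, 7, 4, 1, 10, 2, 14, 11, 5, 16, 12, 13, 3, 15, 9] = (1 8 14 3 7 2 6 10 5)(9 11 16)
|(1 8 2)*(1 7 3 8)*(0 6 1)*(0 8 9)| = 8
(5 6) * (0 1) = (0 1)(5 6) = [1, 0, 2, 3, 4, 6, 5]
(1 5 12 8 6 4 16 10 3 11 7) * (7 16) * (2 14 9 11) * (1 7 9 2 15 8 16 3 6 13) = (1 5 12 16 10 6 4 9 11 3 15 8 13)(2 14) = [0, 5, 14, 15, 9, 12, 4, 7, 13, 11, 6, 3, 16, 1, 2, 8, 10]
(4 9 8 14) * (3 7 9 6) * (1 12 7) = (1 12 7 9 8 14 4 6 3) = [0, 12, 2, 1, 6, 5, 3, 9, 14, 8, 10, 11, 7, 13, 4]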